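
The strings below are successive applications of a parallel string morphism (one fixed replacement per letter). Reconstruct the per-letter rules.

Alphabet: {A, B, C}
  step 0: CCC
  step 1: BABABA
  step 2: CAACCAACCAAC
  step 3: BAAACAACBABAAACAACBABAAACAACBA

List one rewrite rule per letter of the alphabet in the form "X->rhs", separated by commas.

  step 2 ⇒ step 3: CAACCAACCAAC ⇒ BA·AAC·AAC·BA·BA·AAC·AAC·BA·BA·AAC·AAC·BA
    A ↦ AAC
    C ↦ BA
  step 1 ⇒ step 2: BABABA ⇒ C·AAC·C·AAC·C·AAC
    B ↦ C

A->AAC, B->C, C->BA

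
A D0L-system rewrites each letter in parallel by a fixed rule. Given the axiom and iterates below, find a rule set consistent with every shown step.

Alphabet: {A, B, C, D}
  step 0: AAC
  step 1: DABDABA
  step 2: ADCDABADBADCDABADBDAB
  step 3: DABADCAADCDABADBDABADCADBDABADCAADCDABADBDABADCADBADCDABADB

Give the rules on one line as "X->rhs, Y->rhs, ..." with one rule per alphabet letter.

  step 2 ⇒ step 3: ADCDABADBADCDABADBDAB ⇒ DAB·ADC·A·ADC·DAB·ADB·DAB·ADC·ADB·DAB·ADC·A·ADC·DAB·ADB·DAB·ADC·ADB·ADC·DAB·ADB
    A ↦ DAB
    B ↦ ADB
    C ↦ A
    D ↦ ADC

A->DAB, B->ADB, C->A, D->ADC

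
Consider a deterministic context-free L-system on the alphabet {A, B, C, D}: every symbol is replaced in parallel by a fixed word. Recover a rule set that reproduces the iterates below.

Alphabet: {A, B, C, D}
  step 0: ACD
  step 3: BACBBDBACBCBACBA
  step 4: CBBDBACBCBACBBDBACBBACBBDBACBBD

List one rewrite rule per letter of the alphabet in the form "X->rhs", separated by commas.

  step 3 ⇒ step 4: BACBBDBACBCBACBA ⇒ CB·BD·BA·CB·CB·A·CB·BD·BA·CB·BA·CB·BD·BA·CB·BD
    A ↦ BD
    B ↦ CB
    C ↦ BA
    D ↦ A

A->BD, B->CB, C->BA, D->A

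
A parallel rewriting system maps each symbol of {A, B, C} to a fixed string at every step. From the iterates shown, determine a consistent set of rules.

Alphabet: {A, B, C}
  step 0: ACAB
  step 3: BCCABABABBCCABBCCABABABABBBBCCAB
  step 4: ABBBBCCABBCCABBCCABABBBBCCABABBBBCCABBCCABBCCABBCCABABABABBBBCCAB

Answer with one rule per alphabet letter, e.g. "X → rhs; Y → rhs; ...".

  step 3 ⇒ step 4: BCCABABABBCCABBCCABABABABBBBCCAB ⇒ AB·B·B·BCC·AB·BCC·AB·BCC·AB·AB·B·B·BCC·AB·AB·B·B·BCC·AB·BCC·AB·BCC·AB·BCC·AB·AB·AB·AB·B·B·BCC·AB
    A ↦ BCC
    B ↦ AB
    C ↦ B

A->BCC, B->AB, C->B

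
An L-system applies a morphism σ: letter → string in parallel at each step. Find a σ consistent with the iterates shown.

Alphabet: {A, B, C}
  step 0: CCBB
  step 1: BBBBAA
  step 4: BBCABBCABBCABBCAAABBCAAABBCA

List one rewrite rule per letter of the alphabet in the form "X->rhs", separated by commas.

A->CA, B->A, C->BB

  step 0 ⇒ step 1: CCBB ⇒ BB·BB·A·A
    B ↦ A
    C ↦ BB
    A ↦ CA  (constrained at step 1)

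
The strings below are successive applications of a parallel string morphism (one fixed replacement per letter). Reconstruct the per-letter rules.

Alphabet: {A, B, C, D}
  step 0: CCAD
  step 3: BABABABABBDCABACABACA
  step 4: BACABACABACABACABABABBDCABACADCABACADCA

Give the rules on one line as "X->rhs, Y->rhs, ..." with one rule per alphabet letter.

A->CA, B->BA, C->D, D->BB

  step 3 ⇒ step 4: BABABABABBDCABACABACA ⇒ BA·CA·BA·CA·BA·CA·BA·CA·BA·BA·BB·D·CA·BA·CA·D·CA·BA·CA·D·CA
    A ↦ CA
    B ↦ BA
    C ↦ D
    D ↦ BB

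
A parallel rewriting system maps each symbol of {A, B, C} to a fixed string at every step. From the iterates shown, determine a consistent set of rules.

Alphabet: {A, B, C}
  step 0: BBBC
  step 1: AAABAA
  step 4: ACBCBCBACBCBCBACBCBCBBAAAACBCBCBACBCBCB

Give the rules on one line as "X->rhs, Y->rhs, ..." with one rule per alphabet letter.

  step 0 ⇒ step 1: BBBC ⇒ A·A·A·BAA
    B ↦ A
    C ↦ BAA
    A ↦ CB  (constrained at step 1)

A->CB, B->A, C->BAA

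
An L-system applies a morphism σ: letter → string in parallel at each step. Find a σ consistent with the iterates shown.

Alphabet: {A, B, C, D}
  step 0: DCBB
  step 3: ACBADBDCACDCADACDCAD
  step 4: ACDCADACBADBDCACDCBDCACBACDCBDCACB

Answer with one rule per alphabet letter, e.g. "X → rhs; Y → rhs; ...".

A->AC, B->AD, C->DC, D->B

  step 3 ⇒ step 4: ACBADBDCACDCADACDCAD ⇒ AC·DC·AD·AC·B·AD·B·DC·AC·DC·B·DC·AC·B·AC·DC·B·DC·AC·B
    A ↦ AC
    B ↦ AD
    C ↦ DC
    D ↦ B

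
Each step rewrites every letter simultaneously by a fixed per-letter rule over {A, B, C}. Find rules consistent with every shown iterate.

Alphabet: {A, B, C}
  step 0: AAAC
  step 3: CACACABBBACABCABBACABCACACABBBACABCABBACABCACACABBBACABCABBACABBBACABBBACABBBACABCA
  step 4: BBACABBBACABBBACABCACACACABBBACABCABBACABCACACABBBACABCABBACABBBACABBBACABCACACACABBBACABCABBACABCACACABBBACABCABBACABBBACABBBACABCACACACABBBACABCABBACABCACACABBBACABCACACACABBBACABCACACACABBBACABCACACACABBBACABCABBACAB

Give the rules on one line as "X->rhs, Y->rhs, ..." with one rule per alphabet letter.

  step 3 ⇒ step 4: CACACABBBACABCABBACABCACACABBBACABCABBACABCACACABBBACABCABBACABBBACABBBACABBBACABCA ⇒ BBA·CAB·BBA·CAB·BBA·CAB·CA·CA·CA·CAB·BBA·CAB·CA·BBA·CAB·CA·CA·CAB·BBA·CAB·CA·BBA·CAB·BBA·CAB·BBA·CAB·CA·CA·CA·CAB·BBA·CAB·CA·BBA·CAB·CA·CA·CAB·BBA·CAB·CA·BBA·CAB·BBA·CAB·BBA·CAB·CA·CA·CA·CAB·BBA·CAB·CA·BBA·CAB·CA·CA·CAB·BBA·CAB·CA·CA·CA·CAB·BBA·CAB·CA·CA·CA·CAB·BBA·CAB·CA·CA·CA·CAB·BBA·CAB·CA·BBA·CAB
    A ↦ CAB
    B ↦ CA
    C ↦ BBA

A->CAB, B->CA, C->BBA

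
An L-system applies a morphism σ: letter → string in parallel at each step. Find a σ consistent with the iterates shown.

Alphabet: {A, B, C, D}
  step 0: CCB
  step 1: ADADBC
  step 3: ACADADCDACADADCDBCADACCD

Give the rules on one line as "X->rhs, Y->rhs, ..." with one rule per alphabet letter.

  step 0 ⇒ step 1: CCB ⇒ AD·AD·BC
    B ↦ BC
    C ↦ AD
    A ↦ AC  (constrained at step 1)
    D ↦ CD  (constrained at step 1)

A->AC, B->BC, C->AD, D->CD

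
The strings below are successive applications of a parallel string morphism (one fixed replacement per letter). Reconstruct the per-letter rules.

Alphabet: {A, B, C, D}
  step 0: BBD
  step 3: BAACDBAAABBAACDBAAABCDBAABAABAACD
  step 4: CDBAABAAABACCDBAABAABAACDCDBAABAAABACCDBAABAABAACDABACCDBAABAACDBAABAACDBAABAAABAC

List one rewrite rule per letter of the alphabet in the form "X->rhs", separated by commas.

A->BAA, B->CD, C->AB, D->AC

  step 3 ⇒ step 4: BAACDBAAABBAACDBAAABCDBAABAABAACD ⇒ CD·BAA·BAA·AB·AC·CD·BAA·BAA·BAA·CD·CD·BAA·BAA·AB·AC·CD·BAA·BAA·BAA·CD·AB·AC·CD·BAA·BAA·CD·BAA·BAA·CD·BAA·BAA·AB·AC
    A ↦ BAA
    B ↦ CD
    C ↦ AB
    D ↦ AC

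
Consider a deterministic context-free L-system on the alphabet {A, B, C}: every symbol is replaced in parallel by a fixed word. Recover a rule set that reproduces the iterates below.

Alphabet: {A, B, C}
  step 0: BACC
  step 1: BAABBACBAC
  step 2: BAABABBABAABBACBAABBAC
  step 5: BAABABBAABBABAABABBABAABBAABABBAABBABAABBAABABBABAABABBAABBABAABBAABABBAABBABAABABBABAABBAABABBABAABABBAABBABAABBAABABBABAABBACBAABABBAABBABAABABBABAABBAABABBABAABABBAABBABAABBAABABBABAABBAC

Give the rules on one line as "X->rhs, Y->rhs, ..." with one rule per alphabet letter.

  step 1 ⇒ step 2: BAABBACBAC ⇒ BA·AB·AB·BA·BA·AB·BAC·BA·AB·BAC
    A ↦ AB
    B ↦ BA
    C ↦ BAC

A->AB, B->BA, C->BAC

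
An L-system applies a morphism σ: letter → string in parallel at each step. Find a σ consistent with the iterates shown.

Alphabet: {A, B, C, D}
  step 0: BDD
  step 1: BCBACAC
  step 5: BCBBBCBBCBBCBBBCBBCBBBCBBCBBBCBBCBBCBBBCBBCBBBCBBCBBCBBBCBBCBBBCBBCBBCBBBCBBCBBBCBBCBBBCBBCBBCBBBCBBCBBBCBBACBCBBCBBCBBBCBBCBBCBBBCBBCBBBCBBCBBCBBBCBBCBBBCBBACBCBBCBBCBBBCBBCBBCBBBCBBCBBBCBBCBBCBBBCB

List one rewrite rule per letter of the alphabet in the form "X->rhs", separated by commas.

A->CDB, B->BCB, C->B, D->AC

  step 0 ⇒ step 1: BDD ⇒ BCB·AC·AC
    B ↦ BCB
    D ↦ AC
    A ↦ CDB  (constrained at step 1)
    C ↦ B  (constrained at step 1)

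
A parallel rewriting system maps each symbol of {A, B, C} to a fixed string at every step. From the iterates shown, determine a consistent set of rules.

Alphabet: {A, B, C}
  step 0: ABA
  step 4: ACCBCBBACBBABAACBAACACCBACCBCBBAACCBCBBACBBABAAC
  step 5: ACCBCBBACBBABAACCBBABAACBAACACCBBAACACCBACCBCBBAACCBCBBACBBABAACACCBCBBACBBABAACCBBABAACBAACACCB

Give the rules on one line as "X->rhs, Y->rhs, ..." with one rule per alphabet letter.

  step 4 ⇒ step 5: ACCBCBBACBBABAACBAACACCBACCBCBBAACCBCBBACBBABAAC ⇒ AC·CB·CB·BA·CB·BA·BA·AC·CB·BA·BA·AC·BA·AC·AC·CB·BA·AC·AC·CB·AC·CB·CB·BA·AC·CB·CB·BA·CB·BA·BA·AC·AC·CB·CB·BA·CB·BA·BA·AC·CB·BA·BA·AC·BA·AC·AC·CB
    A ↦ AC
    B ↦ BA
    C ↦ CB

A->AC, B->BA, C->CB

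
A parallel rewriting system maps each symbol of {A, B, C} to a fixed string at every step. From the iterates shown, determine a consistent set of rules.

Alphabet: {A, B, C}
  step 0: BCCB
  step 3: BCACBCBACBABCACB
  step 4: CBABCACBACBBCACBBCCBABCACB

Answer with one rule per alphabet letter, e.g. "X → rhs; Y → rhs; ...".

A->BC, B->CB, C->A

  step 3 ⇒ step 4: BCACBCBACBABCACB ⇒ CB·A·BC·A·CB·A·CB·BC·A·CB·BC·CB·A·BC·A·CB
    A ↦ BC
    B ↦ CB
    C ↦ A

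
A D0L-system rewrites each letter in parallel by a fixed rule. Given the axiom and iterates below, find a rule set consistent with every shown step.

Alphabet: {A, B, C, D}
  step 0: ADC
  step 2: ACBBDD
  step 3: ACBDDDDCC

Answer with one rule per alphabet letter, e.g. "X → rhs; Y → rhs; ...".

  step 2 ⇒ step 3: ACBBDD ⇒ AC·B·DD·DD·C·C
    A ↦ AC
    B ↦ DD
    C ↦ B
    D ↦ C

A->AC, B->DD, C->B, D->C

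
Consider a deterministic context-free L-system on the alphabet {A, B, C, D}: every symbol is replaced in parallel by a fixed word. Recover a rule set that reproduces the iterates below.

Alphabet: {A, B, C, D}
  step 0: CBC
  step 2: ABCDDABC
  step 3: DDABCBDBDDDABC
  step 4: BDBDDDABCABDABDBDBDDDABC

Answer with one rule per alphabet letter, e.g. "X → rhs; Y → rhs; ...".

A->DD, B->A, C->BC, D->BD

  step 3 ⇒ step 4: DDABCBDBDDDABC ⇒ BD·BD·DD·A·BC·A·BD·A·BD·BD·BD·DD·A·BC
    A ↦ DD
    B ↦ A
    C ↦ BC
    D ↦ BD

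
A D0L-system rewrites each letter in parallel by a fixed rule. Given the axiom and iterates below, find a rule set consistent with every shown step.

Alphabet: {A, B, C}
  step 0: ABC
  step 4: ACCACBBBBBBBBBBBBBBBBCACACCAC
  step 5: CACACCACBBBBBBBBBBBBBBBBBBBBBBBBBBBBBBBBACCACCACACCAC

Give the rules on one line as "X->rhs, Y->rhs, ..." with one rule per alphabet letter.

A->C, B->BB, C->AC

  step 4 ⇒ step 5: ACCACBBBBBBBBBBBBBBBBCACACCAC ⇒ C·AC·AC·C·AC·BB·BB·BB·BB·BB·BB·BB·BB·BB·BB·BB·BB·BB·BB·BB·BB·AC·C·AC·C·AC·AC·C·AC
    A ↦ C
    B ↦ BB
    C ↦ AC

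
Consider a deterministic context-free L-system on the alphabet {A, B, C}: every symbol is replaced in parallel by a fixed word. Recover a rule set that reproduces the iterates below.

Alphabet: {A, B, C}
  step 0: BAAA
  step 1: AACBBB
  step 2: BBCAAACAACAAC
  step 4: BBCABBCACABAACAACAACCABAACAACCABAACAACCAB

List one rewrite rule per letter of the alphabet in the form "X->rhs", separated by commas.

A->B, B->AAC, C->CA

  step 1 ⇒ step 2: AACBBB ⇒ B·B·CA·AAC·AAC·AAC
    A ↦ B
    B ↦ AAC
    C ↦ CA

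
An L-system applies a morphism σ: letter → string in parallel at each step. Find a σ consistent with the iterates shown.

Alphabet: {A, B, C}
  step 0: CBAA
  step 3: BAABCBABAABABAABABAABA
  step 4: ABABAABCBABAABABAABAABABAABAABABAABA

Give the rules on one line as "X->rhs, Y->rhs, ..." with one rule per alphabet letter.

A->BA, B->A, C->BCB

  step 3 ⇒ step 4: BAABCBABAABABAABABAABA ⇒ A·BA·BA·A·BCB·A·BA·A·BA·BA·A·BA·A·BA·BA·A·BA·A·BA·BA·A·BA
    A ↦ BA
    B ↦ A
    C ↦ BCB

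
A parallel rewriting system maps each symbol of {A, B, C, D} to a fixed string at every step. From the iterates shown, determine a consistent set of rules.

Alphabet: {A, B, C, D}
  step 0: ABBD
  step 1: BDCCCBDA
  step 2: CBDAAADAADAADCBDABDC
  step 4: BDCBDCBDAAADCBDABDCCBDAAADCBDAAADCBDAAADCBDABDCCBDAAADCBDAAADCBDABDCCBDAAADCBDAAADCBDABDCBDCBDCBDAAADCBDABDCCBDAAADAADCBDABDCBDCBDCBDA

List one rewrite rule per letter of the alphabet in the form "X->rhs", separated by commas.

  step 1 ⇒ step 2: BDCCCBDA ⇒ C·BDA·AAD·AAD·AAD·C·BDA·BDC
    A ↦ BDC
    B ↦ C
    C ↦ AAD
    D ↦ BDA

A->BDC, B->C, C->AAD, D->BDA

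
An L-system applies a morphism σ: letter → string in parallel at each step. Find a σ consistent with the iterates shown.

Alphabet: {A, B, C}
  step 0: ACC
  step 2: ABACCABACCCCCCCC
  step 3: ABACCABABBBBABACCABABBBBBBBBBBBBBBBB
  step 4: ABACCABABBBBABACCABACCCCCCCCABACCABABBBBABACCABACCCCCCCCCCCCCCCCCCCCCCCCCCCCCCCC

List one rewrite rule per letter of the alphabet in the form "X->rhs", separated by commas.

  step 3 ⇒ step 4: ABACCABABBBBABACCABABBBBBBBBBBBBBBBB ⇒ ABA·CC·ABA·BB·BB·ABA·CC·ABA·CC·CC·CC·CC·ABA·CC·ABA·BB·BB·ABA·CC·ABA·CC·CC·CC·CC·CC·CC·CC·CC·CC·CC·CC·CC·CC·CC·CC·CC
    A ↦ ABA
    B ↦ CC
    C ↦ BB

A->ABA, B->CC, C->BB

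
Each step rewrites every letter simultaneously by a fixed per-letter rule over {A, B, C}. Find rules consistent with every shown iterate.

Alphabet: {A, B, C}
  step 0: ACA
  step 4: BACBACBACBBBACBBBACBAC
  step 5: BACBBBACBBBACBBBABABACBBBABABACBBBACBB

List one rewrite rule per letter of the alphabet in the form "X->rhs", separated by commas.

  step 4 ⇒ step 5: BACBACBACBBBACBBBACBAC ⇒ BA·C·BB·BA·C·BB·BA·C·BB·BA·BA·BA·C·BB·BA·BA·BA·C·BB·BA·C·BB
    A ↦ C
    B ↦ BA
    C ↦ BB

A->C, B->BA, C->BB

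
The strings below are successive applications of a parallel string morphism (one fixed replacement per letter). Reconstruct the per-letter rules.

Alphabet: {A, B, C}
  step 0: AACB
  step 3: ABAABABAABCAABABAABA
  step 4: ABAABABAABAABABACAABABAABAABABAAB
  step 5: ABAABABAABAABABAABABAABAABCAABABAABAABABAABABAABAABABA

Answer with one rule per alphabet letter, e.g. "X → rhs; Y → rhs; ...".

A->AB, B->A, C->CA

  step 4 ⇒ step 5: ABAABABAABAABABACAABABAABAABABAAB ⇒ AB·A·AB·AB·A·AB·A·AB·AB·A·AB·AB·A·AB·A·AB·CA·AB·AB·A·AB·A·AB·AB·A·AB·AB·A·AB·A·AB·AB·A
    A ↦ AB
    B ↦ A
    C ↦ CA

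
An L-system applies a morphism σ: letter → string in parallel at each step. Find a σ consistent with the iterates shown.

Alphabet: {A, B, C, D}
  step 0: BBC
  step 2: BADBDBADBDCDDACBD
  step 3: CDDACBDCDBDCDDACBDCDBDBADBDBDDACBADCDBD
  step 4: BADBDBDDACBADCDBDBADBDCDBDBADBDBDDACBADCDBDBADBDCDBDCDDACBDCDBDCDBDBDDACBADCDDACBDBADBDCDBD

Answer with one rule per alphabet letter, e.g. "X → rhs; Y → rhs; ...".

A->DAC, B->CD, C->BAD, D->BD

  step 3 ⇒ step 4: CDDACBDCDBDCDDACBDCDBDBADBDBDDACBADCDBD ⇒ BAD·BD·BD·DAC·BAD·CD·BD·BAD·BD·CD·BD·BAD·BD·BD·DAC·BAD·CD·BD·BAD·BD·CD·BD·CD·DAC·BD·CD·BD·CD·BD·BD·DAC·BAD·CD·DAC·BD·BAD·BD·CD·BD
    A ↦ DAC
    B ↦ CD
    C ↦ BAD
    D ↦ BD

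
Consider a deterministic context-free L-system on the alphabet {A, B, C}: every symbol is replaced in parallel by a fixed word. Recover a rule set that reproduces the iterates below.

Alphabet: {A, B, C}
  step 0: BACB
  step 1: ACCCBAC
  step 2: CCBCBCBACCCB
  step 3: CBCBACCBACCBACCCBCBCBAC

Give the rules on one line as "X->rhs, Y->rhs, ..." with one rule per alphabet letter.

  step 2 ⇒ step 3: CCBCBCBACCCB ⇒ CB·CB·AC·CB·AC·CB·AC·C·CB·CB·CB·AC
    A ↦ C
    B ↦ AC
    C ↦ CB

A->C, B->AC, C->CB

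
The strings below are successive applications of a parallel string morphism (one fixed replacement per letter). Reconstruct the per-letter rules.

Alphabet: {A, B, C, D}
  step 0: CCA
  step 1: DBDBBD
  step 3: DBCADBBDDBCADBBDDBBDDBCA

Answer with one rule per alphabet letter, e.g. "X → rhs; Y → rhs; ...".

  step 0 ⇒ step 1: CCA ⇒ DB·DB·BD
    A ↦ BD
    C ↦ DB
    B ↦ CA  (constrained at step 1)
    D ↦ DB  (constrained at step 1)

A->BD, B->CA, C->DB, D->DB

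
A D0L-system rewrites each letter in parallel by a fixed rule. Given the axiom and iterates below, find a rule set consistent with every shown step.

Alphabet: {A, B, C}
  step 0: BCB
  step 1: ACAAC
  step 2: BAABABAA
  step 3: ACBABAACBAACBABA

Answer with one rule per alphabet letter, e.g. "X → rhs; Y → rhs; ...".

A->BA, B->AC, C->A

  step 2 ⇒ step 3: BAABABAA ⇒ AC·BA·BA·AC·BA·AC·BA·BA
    A ↦ BA
    B ↦ AC
  step 0 ⇒ step 1: BCB ⇒ AC·A·AC
    C ↦ A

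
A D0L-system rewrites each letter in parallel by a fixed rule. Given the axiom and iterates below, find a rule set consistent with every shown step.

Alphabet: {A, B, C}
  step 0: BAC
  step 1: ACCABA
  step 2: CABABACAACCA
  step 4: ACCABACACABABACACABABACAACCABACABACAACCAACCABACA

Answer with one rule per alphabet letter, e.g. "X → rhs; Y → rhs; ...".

A->CA, B->AC, C->BA

  step 1 ⇒ step 2: ACCABA ⇒ CA·BA·BA·CA·AC·CA
    A ↦ CA
    B ↦ AC
    C ↦ BA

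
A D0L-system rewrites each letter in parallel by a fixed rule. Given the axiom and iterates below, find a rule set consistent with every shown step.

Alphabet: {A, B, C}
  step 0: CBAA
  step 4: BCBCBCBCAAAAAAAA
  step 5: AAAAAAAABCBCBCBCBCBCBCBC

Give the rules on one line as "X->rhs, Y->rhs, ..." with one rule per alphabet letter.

  step 4 ⇒ step 5: BCBCBCBCAAAAAAAA ⇒ A·A·A·A·A·A·A·A·BC·BC·BC·BC·BC·BC·BC·BC
    A ↦ BC
    B ↦ A
    C ↦ A

A->BC, B->A, C->A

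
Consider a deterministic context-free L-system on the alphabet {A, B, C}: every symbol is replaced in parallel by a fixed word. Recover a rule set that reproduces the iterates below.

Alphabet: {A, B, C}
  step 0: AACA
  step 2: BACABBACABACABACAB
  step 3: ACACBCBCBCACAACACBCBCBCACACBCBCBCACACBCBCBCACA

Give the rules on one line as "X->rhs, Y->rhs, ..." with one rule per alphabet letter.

A->CBC, B->ACA, C->B

  step 2 ⇒ step 3: BACABBACABACABACAB ⇒ ACA·CBC·B·CBC·ACA·ACA·CBC·B·CBC·ACA·CBC·B·CBC·ACA·CBC·B·CBC·ACA
    A ↦ CBC
    B ↦ ACA
    C ↦ B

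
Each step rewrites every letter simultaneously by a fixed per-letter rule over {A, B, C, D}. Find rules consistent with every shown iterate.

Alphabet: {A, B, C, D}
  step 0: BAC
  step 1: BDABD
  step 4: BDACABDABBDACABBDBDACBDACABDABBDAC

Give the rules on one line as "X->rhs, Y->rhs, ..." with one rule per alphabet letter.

A->AB, B->BD, C->D, D->AC

  step 0 ⇒ step 1: BAC ⇒ BD·AB·D
    A ↦ AB
    B ↦ BD
    C ↦ D
    D ↦ AC  (constrained at step 1)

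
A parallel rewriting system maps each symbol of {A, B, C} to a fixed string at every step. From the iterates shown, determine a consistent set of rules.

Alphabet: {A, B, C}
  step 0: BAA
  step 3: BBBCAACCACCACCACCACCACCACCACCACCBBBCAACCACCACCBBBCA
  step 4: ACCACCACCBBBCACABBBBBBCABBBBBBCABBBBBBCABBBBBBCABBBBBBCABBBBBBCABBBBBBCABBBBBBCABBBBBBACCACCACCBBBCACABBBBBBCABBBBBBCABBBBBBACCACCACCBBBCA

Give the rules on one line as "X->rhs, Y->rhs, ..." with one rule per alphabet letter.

  step 3 ⇒ step 4: BBBCAACCACCACCACCACCACCACCACCACCBBBCAACCACCACCBBBCA ⇒ ACC·ACC·ACC·BBB·CA·CA·BBB·BBB·CA·BBB·BBB·CA·BBB·BBB·CA·BBB·BBB·CA·BBB·BBB·CA·BBB·BBB·CA·BBB·BBB·CA·BBB·BBB·CA·BBB·BBB·ACC·ACC·ACC·BBB·CA·CA·BBB·BBB·CA·BBB·BBB·CA·BBB·BBB·ACC·ACC·ACC·BBB·CA
    A ↦ CA
    B ↦ ACC
    C ↦ BBB

A->CA, B->ACC, C->BBB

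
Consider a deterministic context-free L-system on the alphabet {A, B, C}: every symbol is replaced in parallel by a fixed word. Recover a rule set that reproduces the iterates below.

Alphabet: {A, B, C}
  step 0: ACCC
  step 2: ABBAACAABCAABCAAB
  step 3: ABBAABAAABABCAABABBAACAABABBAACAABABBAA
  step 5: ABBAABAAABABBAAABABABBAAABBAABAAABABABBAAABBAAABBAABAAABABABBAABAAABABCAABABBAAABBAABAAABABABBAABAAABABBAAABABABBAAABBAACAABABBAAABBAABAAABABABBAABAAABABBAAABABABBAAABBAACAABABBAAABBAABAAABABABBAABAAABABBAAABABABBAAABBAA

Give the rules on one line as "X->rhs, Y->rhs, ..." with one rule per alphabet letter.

A->AB, B->BAA, C->CA

  step 2 ⇒ step 3: ABBAACAABCAABCAAB ⇒ AB·BAA·BAA·AB·AB·CA·AB·AB·BAA·CA·AB·AB·BAA·CA·AB·AB·BAA
    A ↦ AB
    B ↦ BAA
    C ↦ CA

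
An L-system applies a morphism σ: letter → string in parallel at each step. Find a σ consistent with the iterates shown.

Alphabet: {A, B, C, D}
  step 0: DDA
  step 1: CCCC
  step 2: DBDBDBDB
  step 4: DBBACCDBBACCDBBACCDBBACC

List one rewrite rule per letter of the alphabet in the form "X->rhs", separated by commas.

A->CC, B->BA, C->DB, D->C

  step 1 ⇒ step 2: CCCC ⇒ DB·DB·DB·DB
    C ↦ DB
  step 0 ⇒ step 1: DDA ⇒ C·C·CC
    A ↦ CC
    B ↦ BA  (constrained at step 2)
  step 0 ⇒ step 1: DDA ⇒ C·C·CC
    D ↦ C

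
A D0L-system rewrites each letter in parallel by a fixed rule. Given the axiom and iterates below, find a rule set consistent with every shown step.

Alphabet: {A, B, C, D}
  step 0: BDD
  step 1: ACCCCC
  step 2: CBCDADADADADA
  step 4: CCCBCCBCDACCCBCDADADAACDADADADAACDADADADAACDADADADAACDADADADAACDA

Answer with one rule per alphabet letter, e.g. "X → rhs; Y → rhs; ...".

  step 1 ⇒ step 2: ACCCCC ⇒ CBC·DA·DA·DA·DA·DA
    A ↦ CBC
    C ↦ DA
  step 0 ⇒ step 1: BDD ⇒ AC·CC·CC
    B ↦ AC
  step 0 ⇒ step 1: BDD ⇒ AC·CC·CC
    D ↦ CC

A->CBC, B->AC, C->DA, D->CC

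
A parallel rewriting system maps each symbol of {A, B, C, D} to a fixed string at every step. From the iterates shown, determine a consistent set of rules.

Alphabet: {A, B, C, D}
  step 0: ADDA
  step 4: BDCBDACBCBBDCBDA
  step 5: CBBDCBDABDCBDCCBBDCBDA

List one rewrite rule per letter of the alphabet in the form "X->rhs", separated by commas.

A->DA, B->C, C->BD, D->B

  step 4 ⇒ step 5: BDCBDACBCBBDCBDA ⇒ C·B·BD·C·B·DA·BD·C·BD·C·C·B·BD·C·B·DA
    A ↦ DA
    B ↦ C
    C ↦ BD
    D ↦ B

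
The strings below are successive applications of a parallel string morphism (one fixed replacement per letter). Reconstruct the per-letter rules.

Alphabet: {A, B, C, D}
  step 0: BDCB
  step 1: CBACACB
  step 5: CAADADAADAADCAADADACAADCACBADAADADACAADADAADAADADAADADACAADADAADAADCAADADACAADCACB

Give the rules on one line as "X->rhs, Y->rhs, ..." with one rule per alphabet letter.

A->AD, B->CB, C->CA, D->A

  step 0 ⇒ step 1: BDCB ⇒ CB·A·CA·CB
    B ↦ CB
    C ↦ CA
    D ↦ A
    A ↦ AD  (constrained at step 1)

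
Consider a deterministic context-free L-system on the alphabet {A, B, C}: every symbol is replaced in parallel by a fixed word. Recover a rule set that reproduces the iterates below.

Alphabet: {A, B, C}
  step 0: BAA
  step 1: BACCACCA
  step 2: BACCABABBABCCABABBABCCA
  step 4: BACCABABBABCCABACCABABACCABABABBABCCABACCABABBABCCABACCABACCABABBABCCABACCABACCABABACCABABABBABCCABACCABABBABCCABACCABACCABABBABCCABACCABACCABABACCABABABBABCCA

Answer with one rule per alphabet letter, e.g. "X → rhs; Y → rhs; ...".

A->CCA, B->BA, C->BAB

  step 1 ⇒ step 2: BACCACCA ⇒ BA·CCA·BAB·BAB·CCA·BAB·BAB·CCA
    A ↦ CCA
    B ↦ BA
    C ↦ BAB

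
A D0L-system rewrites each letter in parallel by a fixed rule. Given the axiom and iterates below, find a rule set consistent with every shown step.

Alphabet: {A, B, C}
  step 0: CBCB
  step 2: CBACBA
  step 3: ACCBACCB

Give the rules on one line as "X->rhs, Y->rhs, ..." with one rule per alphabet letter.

A->CB, B->C, C->A

  step 2 ⇒ step 3: CBACBA ⇒ A·C·CB·A·C·CB
    A ↦ CB
    B ↦ C
    C ↦ A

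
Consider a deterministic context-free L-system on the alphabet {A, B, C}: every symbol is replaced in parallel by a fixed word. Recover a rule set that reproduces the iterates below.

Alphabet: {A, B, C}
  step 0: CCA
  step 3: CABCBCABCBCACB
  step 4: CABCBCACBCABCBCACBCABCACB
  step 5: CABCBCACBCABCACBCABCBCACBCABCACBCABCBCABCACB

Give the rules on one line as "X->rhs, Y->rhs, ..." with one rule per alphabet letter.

  step 4 ⇒ step 5: CABCBCACBCABCBCACBCABCACB ⇒ CA·B·CB·CA·CB·CA·B·CA·CB·CA·B·CB·CA·CB·CA·B·CA·CB·CA·B·CB·CA·B·CA·CB
    A ↦ B
    B ↦ CB
    C ↦ CA

A->B, B->CB, C->CA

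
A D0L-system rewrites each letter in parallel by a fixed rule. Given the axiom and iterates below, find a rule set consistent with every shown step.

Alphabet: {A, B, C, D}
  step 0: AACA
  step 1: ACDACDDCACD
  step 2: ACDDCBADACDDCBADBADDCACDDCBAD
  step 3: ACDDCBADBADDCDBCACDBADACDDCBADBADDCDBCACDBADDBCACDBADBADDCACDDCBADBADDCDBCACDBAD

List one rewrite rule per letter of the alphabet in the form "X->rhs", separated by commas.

A->ACD, B->DBC, C->DC, D->BAD

  step 2 ⇒ step 3: ACDDCBADACDDCBADBADDCACDDCBAD ⇒ ACD·DC·BAD·BAD·DC·DBC·ACD·BAD·ACD·DC·BAD·BAD·DC·DBC·ACD·BAD·DBC·ACD·BAD·BAD·DC·ACD·DC·BAD·BAD·DC·DBC·ACD·BAD
    A ↦ ACD
    B ↦ DBC
    C ↦ DC
    D ↦ BAD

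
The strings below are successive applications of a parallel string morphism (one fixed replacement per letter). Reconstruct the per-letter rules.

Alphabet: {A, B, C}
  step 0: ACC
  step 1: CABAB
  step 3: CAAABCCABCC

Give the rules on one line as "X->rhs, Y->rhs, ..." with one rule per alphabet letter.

  step 0 ⇒ step 1: ACC ⇒ C·AB·AB
    A ↦ C
    C ↦ AB
    B ↦ AA  (constrained at step 1)

A->C, B->AA, C->AB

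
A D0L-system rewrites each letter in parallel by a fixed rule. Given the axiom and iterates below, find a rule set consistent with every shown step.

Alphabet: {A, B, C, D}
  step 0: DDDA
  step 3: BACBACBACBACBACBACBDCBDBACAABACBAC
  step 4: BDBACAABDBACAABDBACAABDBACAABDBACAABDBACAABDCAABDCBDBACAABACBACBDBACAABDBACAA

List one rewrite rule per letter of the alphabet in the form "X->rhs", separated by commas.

A->BAC, B->BD, C->AA, D->C

  step 3 ⇒ step 4: BACBACBACBACBACBACBDCBDBACAABACBAC ⇒ BD·BAC·AA·BD·BAC·AA·BD·BAC·AA·BD·BAC·AA·BD·BAC·AA·BD·BAC·AA·BD·C·AA·BD·C·BD·BAC·AA·BAC·BAC·BD·BAC·AA·BD·BAC·AA
    A ↦ BAC
    B ↦ BD
    C ↦ AA
    D ↦ C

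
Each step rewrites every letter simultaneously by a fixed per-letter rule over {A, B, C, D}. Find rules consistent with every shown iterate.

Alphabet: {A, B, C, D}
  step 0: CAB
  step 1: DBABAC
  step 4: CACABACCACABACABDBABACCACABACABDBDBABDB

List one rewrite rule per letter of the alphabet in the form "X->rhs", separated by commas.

A->AB, B->AC, C->DB, D->C

  step 0 ⇒ step 1: CAB ⇒ DB·AB·AC
    A ↦ AB
    B ↦ AC
    C ↦ DB
    D ↦ C  (constrained at step 1)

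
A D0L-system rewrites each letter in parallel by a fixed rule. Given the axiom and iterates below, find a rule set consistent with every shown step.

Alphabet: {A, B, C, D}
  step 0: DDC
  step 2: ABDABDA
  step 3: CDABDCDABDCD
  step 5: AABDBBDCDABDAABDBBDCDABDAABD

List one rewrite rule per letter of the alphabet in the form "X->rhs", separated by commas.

A->CD, B->A, C->B, D->BD

  step 2 ⇒ step 3: ABDABDA ⇒ CD·A·BD·CD·A·BD·CD
    A ↦ CD
    B ↦ A
    D ↦ BD
    C ↦ B  (constrained at step 0)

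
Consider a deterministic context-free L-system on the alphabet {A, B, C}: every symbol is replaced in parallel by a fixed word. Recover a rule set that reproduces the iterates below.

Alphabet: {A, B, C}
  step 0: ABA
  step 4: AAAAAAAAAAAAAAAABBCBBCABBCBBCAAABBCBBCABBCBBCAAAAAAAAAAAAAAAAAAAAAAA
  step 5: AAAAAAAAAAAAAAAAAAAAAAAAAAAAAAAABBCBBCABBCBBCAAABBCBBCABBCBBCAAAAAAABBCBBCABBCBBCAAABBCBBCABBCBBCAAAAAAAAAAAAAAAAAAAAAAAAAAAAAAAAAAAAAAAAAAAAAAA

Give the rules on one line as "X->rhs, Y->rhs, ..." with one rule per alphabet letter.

A->AA, B->BBC, C->A

  step 4 ⇒ step 5: AAAAAAAAAAAAAAAABBCBBCABBCBBCAAABBCBBCABBCBBCAAAAAAAAAAAAAAAAAAAAAAA ⇒ AA·AA·AA·AA·AA·AA·AA·AA·AA·AA·AA·AA·AA·AA·AA·AA·BBC·BBC·A·BBC·BBC·A·AA·BBC·BBC·A·BBC·BBC·A·AA·AA·AA·BBC·BBC·A·BBC·BBC·A·AA·BBC·BBC·A·BBC·BBC·A·AA·AA·AA·AA·AA·AA·AA·AA·AA·AA·AA·AA·AA·AA·AA·AA·AA·AA·AA·AA·AA·AA·AA
    A ↦ AA
    B ↦ BBC
    C ↦ A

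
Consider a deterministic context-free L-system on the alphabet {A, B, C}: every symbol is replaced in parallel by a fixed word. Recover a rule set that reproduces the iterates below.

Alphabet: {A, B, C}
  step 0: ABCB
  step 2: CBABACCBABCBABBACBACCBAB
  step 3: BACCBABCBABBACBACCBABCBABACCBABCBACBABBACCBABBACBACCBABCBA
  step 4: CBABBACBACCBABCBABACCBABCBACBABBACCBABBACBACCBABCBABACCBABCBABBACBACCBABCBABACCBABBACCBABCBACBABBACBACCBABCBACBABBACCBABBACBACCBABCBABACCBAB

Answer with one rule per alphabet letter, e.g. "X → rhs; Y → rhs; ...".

A->B, B->CBA, C->BAC

  step 3 ⇒ step 4: BACCBABCBABBACBACCBABCBABACCBABCBACBABBACCBABBACBACCBABCBA ⇒ CBA·B·BAC·BAC·CBA·B·CBA·BAC·CBA·B·CBA·CBA·B·BAC·CBA·B·BAC·BAC·CBA·B·CBA·BAC·CBA·B·CBA·B·BAC·BAC·CBA·B·CBA·BAC·CBA·B·BAC·CBA·B·CBA·CBA·B·BAC·BAC·CBA·B·CBA·CBA·B·BAC·CBA·B·BAC·BAC·CBA·B·CBA·BAC·CBA·B
    A ↦ B
    B ↦ CBA
    C ↦ BAC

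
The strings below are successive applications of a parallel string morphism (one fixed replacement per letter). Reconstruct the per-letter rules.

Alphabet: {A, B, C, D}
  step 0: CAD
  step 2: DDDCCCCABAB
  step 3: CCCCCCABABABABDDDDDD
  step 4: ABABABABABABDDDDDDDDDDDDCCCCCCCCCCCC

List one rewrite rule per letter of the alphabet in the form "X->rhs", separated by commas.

  step 3 ⇒ step 4: CCCCCCABABABABDDDDDD ⇒ AB·AB·AB·AB·AB·AB·DD·D·DD·D·DD·D·DD·D·CC·CC·CC·CC·CC·CC
    A ↦ DD
    B ↦ D
    C ↦ AB
    D ↦ CC

A->DD, B->D, C->AB, D->CC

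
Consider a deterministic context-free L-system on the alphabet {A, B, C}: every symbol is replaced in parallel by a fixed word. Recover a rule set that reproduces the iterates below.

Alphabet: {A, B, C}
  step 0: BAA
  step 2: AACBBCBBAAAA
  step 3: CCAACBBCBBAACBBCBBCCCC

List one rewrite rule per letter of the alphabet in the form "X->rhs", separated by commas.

  step 2 ⇒ step 3: AACBBCBBAAAA ⇒ C·C·AA·CBB·CBB·AA·CBB·CBB·C·C·C·C
    A ↦ C
    B ↦ CBB
    C ↦ AA

A->C, B->CBB, C->AA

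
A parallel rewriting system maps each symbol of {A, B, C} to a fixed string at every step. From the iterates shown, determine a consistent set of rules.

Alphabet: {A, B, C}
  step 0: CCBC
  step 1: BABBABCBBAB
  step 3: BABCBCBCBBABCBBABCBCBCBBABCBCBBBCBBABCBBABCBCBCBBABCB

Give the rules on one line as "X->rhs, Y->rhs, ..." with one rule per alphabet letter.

  step 0 ⇒ step 1: CCBC ⇒ BAB·BAB·CB·BAB
    B ↦ CB
    C ↦ BAB
    A ↦ BB  (constrained at step 1)

A->BB, B->CB, C->BAB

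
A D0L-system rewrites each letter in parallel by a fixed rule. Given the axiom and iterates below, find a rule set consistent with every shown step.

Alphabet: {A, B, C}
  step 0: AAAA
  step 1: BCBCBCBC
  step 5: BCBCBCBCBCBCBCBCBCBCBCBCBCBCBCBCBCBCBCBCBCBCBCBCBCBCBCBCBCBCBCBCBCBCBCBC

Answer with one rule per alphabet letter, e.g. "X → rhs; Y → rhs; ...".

A->BC, B->AA, C->A

  step 0 ⇒ step 1: AAAA ⇒ BC·BC·BC·BC
    A ↦ BC
    B ↦ AA  (constrained at step 1)
    C ↦ A  (constrained at step 1)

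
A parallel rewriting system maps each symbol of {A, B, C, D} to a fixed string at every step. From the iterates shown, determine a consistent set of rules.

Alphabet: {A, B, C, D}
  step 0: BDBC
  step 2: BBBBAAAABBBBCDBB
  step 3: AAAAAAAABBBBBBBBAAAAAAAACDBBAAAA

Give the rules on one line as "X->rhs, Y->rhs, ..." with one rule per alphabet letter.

A->BB, B->AA, C->CD, D->BB

  step 2 ⇒ step 3: BBBBAAAABBBBCDBB ⇒ AA·AA·AA·AA·BB·BB·BB·BB·AA·AA·AA·AA·CD·BB·AA·AA
    A ↦ BB
    B ↦ AA
    C ↦ CD
    D ↦ BB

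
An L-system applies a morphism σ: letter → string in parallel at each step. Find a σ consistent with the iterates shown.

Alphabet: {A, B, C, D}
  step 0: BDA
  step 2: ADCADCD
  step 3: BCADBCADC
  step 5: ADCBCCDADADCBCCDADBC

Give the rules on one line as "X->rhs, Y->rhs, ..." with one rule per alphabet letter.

A->B, B->CD, C->AD, D->C

  step 2 ⇒ step 3: ADCADCD ⇒ B·C·AD·B·C·AD·C
    A ↦ B
    C ↦ AD
    D ↦ C
    B ↦ CD  (constrained at step 0)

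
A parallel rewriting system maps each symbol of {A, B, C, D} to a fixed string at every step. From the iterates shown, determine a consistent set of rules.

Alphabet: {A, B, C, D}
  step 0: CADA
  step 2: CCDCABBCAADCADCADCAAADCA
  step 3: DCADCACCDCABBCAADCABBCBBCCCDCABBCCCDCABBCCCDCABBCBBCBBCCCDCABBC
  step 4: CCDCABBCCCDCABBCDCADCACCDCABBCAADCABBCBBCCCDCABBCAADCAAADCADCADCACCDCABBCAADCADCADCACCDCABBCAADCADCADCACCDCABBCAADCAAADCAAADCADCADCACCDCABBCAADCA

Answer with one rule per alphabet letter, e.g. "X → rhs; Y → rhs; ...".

A->BBC, B->A, C->DCA, D->CC

  step 3 ⇒ step 4: DCADCACCDCABBCAADCABBCBBCCCDCABBCCCDCABBCCCDCABBCBBCBBCCCDCABBC ⇒ CC·DCA·BBC·CC·DCA·BBC·DCA·DCA·CC·DCA·BBC·A·A·DCA·BBC·BBC·CC·DCA·BBC·A·A·DCA·A·A·DCA·DCA·DCA·CC·DCA·BBC·A·A·DCA·DCA·DCA·CC·DCA·BBC·A·A·DCA·DCA·DCA·CC·DCA·BBC·A·A·DCA·A·A·DCA·A·A·DCA·DCA·DCA·CC·DCA·BBC·A·A·DCA
    A ↦ BBC
    B ↦ A
    C ↦ DCA
    D ↦ CC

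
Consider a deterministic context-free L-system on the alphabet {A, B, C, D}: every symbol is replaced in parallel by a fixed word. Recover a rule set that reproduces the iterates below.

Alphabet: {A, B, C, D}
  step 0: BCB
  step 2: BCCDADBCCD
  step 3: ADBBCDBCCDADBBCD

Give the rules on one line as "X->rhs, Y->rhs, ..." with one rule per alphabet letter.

A->BC, B->AD, C->B, D->CD

  step 2 ⇒ step 3: BCCDADBCCD ⇒ AD·B·B·CD·BC·CD·AD·B·B·CD
    A ↦ BC
    B ↦ AD
    C ↦ B
    D ↦ CD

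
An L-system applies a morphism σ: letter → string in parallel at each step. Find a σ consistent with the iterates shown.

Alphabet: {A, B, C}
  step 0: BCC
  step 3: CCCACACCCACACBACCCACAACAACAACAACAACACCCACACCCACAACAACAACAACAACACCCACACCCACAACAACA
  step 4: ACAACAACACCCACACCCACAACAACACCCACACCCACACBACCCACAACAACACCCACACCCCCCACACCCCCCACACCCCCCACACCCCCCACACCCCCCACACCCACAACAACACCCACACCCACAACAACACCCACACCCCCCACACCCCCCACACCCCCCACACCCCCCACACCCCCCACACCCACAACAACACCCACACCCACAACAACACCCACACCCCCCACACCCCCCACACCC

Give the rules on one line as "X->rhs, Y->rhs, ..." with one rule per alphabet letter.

  step 3 ⇒ step 4: CCCACACCCACACBACCCACAACAACAACAACAACACCCACACCCACAACAACAACAACAACACCCACACCCACAACAACA ⇒ ACA·ACA·ACA·CCC·ACA·CCC·ACA·ACA·ACA·CCC·ACA·CCC·ACA·CBA·CCC·ACA·ACA·ACA·CCC·ACA·CCC·CCC·ACA·CCC·CCC·ACA·CCC·CCC·ACA·CCC·CCC·ACA·CCC·CCC·ACA·CCC·ACA·ACA·ACA·CCC·ACA·CCC·ACA·ACA·ACA·CCC·ACA·CCC·CCC·ACA·CCC·CCC·ACA·CCC·CCC·ACA·CCC·CCC·ACA·CCC·CCC·ACA·CCC·ACA·ACA·ACA·CCC·ACA·CCC·ACA·ACA·ACA·CCC·ACA·CCC·CCC·ACA·CCC·CCC·ACA·CCC
    A ↦ CCC
    B ↦ CBA
    C ↦ ACA

A->CCC, B->CBA, C->ACA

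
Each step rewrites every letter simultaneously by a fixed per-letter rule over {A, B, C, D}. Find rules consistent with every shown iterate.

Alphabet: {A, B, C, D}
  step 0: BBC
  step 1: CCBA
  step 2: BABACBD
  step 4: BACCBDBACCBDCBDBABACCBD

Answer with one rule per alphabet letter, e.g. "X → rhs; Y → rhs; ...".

  step 1 ⇒ step 2: CCBA ⇒ BA·BA·C·BD
    A ↦ BD
    B ↦ C
    C ↦ BA
    D ↦ CBD  (constrained at step 2)

A->BD, B->C, C->BA, D->CBD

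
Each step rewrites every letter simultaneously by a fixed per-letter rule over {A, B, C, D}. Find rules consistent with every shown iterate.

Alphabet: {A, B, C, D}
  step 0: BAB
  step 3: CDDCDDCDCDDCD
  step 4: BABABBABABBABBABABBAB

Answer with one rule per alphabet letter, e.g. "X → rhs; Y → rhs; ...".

A->D, B->CD, C->B, D->AB

  step 3 ⇒ step 4: CDDCDDCDCDDCD ⇒ B·AB·AB·B·AB·AB·B·AB·B·AB·AB·B·AB
    C ↦ B
    D ↦ AB
    A ↦ D  (constrained at step 0)
    B ↦ CD  (constrained at step 0)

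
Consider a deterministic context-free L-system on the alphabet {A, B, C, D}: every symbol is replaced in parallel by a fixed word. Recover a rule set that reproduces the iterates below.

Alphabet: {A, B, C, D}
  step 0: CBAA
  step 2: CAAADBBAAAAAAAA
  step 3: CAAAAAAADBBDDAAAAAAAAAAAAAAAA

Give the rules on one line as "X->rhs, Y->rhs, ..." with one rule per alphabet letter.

  step 2 ⇒ step 3: CAAADBBAAAAAAAA ⇒ CA·AA·AA·AA·DBB·D·D·AA·AA·AA·AA·AA·AA·AA·AA
    A ↦ AA
    B ↦ D
    C ↦ CA
    D ↦ DBB

A->AA, B->D, C->CA, D->DBB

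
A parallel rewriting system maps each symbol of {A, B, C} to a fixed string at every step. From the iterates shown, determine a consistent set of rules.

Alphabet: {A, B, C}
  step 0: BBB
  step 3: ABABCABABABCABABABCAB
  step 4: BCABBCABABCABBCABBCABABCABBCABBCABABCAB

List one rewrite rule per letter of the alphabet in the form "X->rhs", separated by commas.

A->BC, B->AB, C->A

  step 3 ⇒ step 4: ABABCABABABCABABABCAB ⇒ BC·AB·BC·AB·A·BC·AB·BC·AB·BC·AB·A·BC·AB·BC·AB·BC·AB·A·BC·AB
    A ↦ BC
    B ↦ AB
    C ↦ A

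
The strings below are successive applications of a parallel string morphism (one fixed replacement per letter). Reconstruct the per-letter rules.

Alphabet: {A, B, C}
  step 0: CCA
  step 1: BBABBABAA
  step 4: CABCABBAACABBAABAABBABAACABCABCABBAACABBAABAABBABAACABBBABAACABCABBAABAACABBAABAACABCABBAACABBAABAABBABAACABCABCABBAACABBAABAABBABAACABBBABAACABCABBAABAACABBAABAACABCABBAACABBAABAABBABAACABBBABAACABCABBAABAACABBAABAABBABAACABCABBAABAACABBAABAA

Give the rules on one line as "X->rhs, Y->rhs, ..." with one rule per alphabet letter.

  step 0 ⇒ step 1: CCA ⇒ BBA·BBA·BAA
    A ↦ BAA
    C ↦ BBA
    B ↦ CAB  (constrained at step 1)

A->BAA, B->CAB, C->BBA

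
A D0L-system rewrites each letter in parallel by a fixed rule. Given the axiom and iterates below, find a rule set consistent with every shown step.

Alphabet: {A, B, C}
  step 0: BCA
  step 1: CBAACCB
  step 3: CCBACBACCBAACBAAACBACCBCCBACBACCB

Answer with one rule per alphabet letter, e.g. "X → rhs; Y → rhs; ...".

  step 0 ⇒ step 1: BCA ⇒ CBA·A·CCB
    A ↦ CCB
    B ↦ CBA
    C ↦ A

A->CCB, B->CBA, C->A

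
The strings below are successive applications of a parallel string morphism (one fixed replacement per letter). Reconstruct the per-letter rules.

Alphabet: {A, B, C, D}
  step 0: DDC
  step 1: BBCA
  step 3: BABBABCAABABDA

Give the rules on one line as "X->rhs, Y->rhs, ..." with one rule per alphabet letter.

A->AB, B->DA, C->CA, D->B

  step 0 ⇒ step 1: DDC ⇒ B·B·CA
    C ↦ CA
    D ↦ B
    A ↦ AB  (constrained at step 1)
    B ↦ DA  (constrained at step 1)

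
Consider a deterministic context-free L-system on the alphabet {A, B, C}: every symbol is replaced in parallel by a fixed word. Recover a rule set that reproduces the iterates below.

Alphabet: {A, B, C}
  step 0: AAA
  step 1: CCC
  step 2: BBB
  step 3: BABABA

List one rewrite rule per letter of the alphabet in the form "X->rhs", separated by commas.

  step 2 ⇒ step 3: BBB ⇒ BA·BA·BA
    B ↦ BA
  step 0 ⇒ step 1: AAA ⇒ C·C·C
    A ↦ C
  step 1 ⇒ step 2: CCC ⇒ B·B·B
    C ↦ B

A->C, B->BA, C->B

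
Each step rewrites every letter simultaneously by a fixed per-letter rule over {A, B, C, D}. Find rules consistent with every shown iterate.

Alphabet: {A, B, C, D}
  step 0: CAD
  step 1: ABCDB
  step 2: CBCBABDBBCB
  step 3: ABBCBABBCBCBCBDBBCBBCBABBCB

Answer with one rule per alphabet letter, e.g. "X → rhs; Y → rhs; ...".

  step 2 ⇒ step 3: CBCBABDBBCB ⇒ AB·BCB·AB·BCB·C·BCB·DB·BCB·BCB·AB·BCB
    A ↦ C
    B ↦ BCB
    C ↦ AB
    D ↦ DB

A->C, B->BCB, C->AB, D->DB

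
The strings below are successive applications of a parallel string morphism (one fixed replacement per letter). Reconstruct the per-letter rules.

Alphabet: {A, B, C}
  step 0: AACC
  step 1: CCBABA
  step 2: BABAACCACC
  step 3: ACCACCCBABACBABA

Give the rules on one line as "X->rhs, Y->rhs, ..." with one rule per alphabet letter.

A->C, B->AC, C->BA

  step 2 ⇒ step 3: BABAACCACC ⇒ AC·C·AC·C·C·BA·BA·C·BA·BA
    A ↦ C
    B ↦ AC
    C ↦ BA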